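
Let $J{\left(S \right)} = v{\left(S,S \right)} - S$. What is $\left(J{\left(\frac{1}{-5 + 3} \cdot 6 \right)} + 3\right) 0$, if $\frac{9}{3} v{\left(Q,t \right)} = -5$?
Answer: $0$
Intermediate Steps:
$v{\left(Q,t \right)} = - \frac{5}{3}$ ($v{\left(Q,t \right)} = \frac{1}{3} \left(-5\right) = - \frac{5}{3}$)
$J{\left(S \right)} = - \frac{5}{3} - S$
$\left(J{\left(\frac{1}{-5 + 3} \cdot 6 \right)} + 3\right) 0 = \left(\left(- \frac{5}{3} - \frac{1}{-5 + 3} \cdot 6\right) + 3\right) 0 = \left(\left(- \frac{5}{3} - \frac{1}{-2} \cdot 6\right) + 3\right) 0 = \left(\left(- \frac{5}{3} - \left(- \frac{1}{2}\right) 6\right) + 3\right) 0 = \left(\left(- \frac{5}{3} - -3\right) + 3\right) 0 = \left(\left(- \frac{5}{3} + 3\right) + 3\right) 0 = \left(\frac{4}{3} + 3\right) 0 = \frac{13}{3} \cdot 0 = 0$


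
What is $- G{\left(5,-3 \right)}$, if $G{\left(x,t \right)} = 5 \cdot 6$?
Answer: $-30$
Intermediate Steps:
$G{\left(x,t \right)} = 30$
$- G{\left(5,-3 \right)} = \left(-1\right) 30 = -30$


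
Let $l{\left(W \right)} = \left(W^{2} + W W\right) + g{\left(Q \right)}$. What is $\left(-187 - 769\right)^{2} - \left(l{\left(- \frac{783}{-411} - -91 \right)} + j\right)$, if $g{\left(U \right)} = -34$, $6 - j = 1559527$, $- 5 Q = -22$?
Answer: $\frac{46100948611}{18769} \approx 2.4562 \cdot 10^{6}$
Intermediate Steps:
$Q = \frac{22}{5}$ ($Q = \left(- \frac{1}{5}\right) \left(-22\right) = \frac{22}{5} \approx 4.4$)
$j = -1559521$ ($j = 6 - 1559527 = -1559521$)
$l{\left(W \right)} = -34 + 2 W^{2}$ ($l{\left(W \right)} = \left(W^{2} + W W\right) - 34 = \left(W^{2} + W^{2}\right) - 34 = 2 W^{2} - 34 = -34 + 2 W^{2}$)
$\left(-187 - 769\right)^{2} - \left(l{\left(- \frac{783}{-411} - -91 \right)} + j\right) = \left(-187 - 769\right)^{2} - \left(\left(-34 + 2 \left(- \frac{783}{-411} - -91\right)^{2}\right) - 1559521\right) = \left(-956\right)^{2} - \left(\left(-34 + 2 \left(\left(-783\right) \left(- \frac{1}{411}\right) + 91\right)^{2}\right) - 1559521\right) = 913936 - \left(\left(-34 + 2 \left(\frac{261}{137} + 91\right)^{2}\right) - 1559521\right) = 913936 - \left(\left(-34 + 2 \left(\frac{12728}{137}\right)^{2}\right) - 1559521\right) = 913936 - \left(\left(-34 + 2 \cdot \frac{162001984}{18769}\right) - 1559521\right) = 913936 - \left(\left(-34 + \frac{324003968}{18769}\right) - 1559521\right) = 913936 - \left(\frac{323365822}{18769} - 1559521\right) = 913936 - - \frac{28947283827}{18769} = 913936 + \frac{28947283827}{18769} = \frac{46100948611}{18769}$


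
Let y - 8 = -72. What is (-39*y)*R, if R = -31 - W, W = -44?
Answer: 32448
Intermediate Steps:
y = -64 (y = 8 - 72 = -64)
R = 13 (R = -31 - 1*(-44) = -31 + 44 = 13)
(-39*y)*R = -39*(-64)*13 = 2496*13 = 32448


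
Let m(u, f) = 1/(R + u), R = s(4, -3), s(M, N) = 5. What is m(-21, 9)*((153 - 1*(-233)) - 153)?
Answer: -233/16 ≈ -14.563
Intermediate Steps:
R = 5
m(u, f) = 1/(5 + u)
m(-21, 9)*((153 - 1*(-233)) - 153) = ((153 - 1*(-233)) - 153)/(5 - 21) = ((153 + 233) - 153)/(-16) = -(386 - 153)/16 = -1/16*233 = -233/16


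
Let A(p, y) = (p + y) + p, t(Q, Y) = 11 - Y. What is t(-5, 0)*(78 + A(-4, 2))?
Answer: 792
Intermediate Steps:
A(p, y) = y + 2*p
t(-5, 0)*(78 + A(-4, 2)) = (11 - 1*0)*(78 + (2 + 2*(-4))) = (11 + 0)*(78 + (2 - 8)) = 11*(78 - 6) = 11*72 = 792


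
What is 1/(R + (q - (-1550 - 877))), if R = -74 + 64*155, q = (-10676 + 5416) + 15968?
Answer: 1/22981 ≈ 4.3514e-5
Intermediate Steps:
q = 10708 (q = -5260 + 15968 = 10708)
R = 9846 (R = -74 + 9920 = 9846)
1/(R + (q - (-1550 - 877))) = 1/(9846 + (10708 - (-1550 - 877))) = 1/(9846 + (10708 - 1*(-2427))) = 1/(9846 + (10708 + 2427)) = 1/(9846 + 13135) = 1/22981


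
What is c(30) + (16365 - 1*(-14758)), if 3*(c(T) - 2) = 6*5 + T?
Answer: 31145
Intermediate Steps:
c(T) = 12 + T/3 (c(T) = 2 + (6*5 + T)/3 = 2 + (30 + T)/3 = 2 + (10 + T/3) = 12 + T/3)
c(30) + (16365 - 1*(-14758)) = (12 + (⅓)*30) + (16365 - 1*(-14758)) = (12 + 10) + (16365 + 14758) = 22 + 31123 = 31145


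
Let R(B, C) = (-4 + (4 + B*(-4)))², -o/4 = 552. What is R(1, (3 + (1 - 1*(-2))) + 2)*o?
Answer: -35328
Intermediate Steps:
o = -2208 (o = -4*552 = -2208)
R(B, C) = 16*B² (R(B, C) = (-4 + (4 - 4*B))² = (-4*B)² = 16*B²)
R(1, (3 + (1 - 1*(-2))) + 2)*o = (16*1²)*(-2208) = (16*1)*(-2208) = 16*(-2208) = -35328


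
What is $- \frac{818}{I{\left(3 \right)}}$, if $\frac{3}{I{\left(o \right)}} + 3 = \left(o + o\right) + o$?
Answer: $-1636$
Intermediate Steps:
$I{\left(o \right)} = \frac{3}{-3 + 3 o}$ ($I{\left(o \right)} = \frac{3}{-3 + \left(\left(o + o\right) + o\right)} = \frac{3}{-3 + \left(2 o + o\right)} = \frac{3}{-3 + 3 o}$)
$- \frac{818}{I{\left(3 \right)}} = - \frac{818}{\frac{1}{-1 + 3}} = - \frac{818}{\frac{1}{2}} = - 818 \frac{1}{\frac{1}{2}} = \left(-818\right) 2 = -1636$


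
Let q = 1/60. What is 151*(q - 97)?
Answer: -878669/60 ≈ -14644.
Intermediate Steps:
q = 1/60 ≈ 0.016667
151*(q - 97) = 151*(1/60 - 97) = 151*(-5819/60) = -878669/60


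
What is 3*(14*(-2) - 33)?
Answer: -183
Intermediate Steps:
3*(14*(-2) - 33) = 3*(-28 - 33) = 3*(-61) = -183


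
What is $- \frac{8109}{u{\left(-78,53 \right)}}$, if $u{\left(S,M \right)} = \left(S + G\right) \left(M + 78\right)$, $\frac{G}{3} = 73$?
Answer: $- \frac{2703}{6157} \approx -0.43901$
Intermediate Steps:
$G = 219$ ($G = 3 \cdot 73 = 219$)
$u{\left(S,M \right)} = \left(78 + M\right) \left(219 + S\right)$ ($u{\left(S,M \right)} = \left(S + 219\right) \left(M + 78\right) = \left(219 + S\right) \left(78 + M\right) = \left(78 + M\right) \left(219 + S\right)$)
$- \frac{8109}{u{\left(-78,53 \right)}} = - \frac{8109}{17082 + 78 \left(-78\right) + 219 \cdot 53 + 53 \left(-78\right)} = - \frac{8109}{17082 - 6084 + 11607 - 4134} = - \frac{8109}{18471} = \left(-8109\right) \frac{1}{18471} = - \frac{2703}{6157}$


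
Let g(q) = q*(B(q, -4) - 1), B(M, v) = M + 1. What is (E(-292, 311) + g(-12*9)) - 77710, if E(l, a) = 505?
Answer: -65541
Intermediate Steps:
B(M, v) = 1 + M
g(q) = q² (g(q) = q*((1 + q) - 1) = q*q = q²)
(E(-292, 311) + g(-12*9)) - 77710 = (505 + (-12*9)²) - 77710 = (505 + (-108)²) - 77710 = (505 + 11664) - 77710 = 12169 - 77710 = -65541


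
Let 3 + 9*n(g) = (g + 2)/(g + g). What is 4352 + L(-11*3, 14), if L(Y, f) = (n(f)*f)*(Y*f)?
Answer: 18292/3 ≈ 6097.3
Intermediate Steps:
n(g) = -1/3 + (2 + g)/(18*g) (n(g) = -1/3 + ((g + 2)/(g + g))/9 = -1/3 + ((2 + g)/((2*g)))/9 = -1/3 + ((2 + g)*(1/(2*g)))/9 = -1/3 + ((2 + g)/(2*g))/9 = -1/3 + (2 + g)/(18*g))
L(Y, f) = Y*f*(1/9 - 5*f/18) (L(Y, f) = (((2 - 5*f)/(18*f))*f)*(Y*f) = (1/9 - 5*f/18)*(Y*f) = Y*f*(1/9 - 5*f/18))
4352 + L(-11*3, 14) = 4352 + (1/18)*(-11*3)*14*(2 - 5*14) = 4352 + (1/18)*(-33)*14*(2 - 70) = 4352 + (1/18)*(-33)*14*(-68) = 4352 + 5236/3 = 18292/3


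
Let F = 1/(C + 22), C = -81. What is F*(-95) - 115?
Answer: -6690/59 ≈ -113.39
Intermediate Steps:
F = -1/59 (F = 1/(-81 + 22) = 1/(-59) = -1/59 ≈ -0.016949)
F*(-95) - 115 = -1/59*(-95) - 115 = 95/59 - 115 = -6690/59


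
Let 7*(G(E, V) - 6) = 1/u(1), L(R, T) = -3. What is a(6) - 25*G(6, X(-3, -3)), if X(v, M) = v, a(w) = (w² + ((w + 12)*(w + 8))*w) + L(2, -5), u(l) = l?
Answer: 9740/7 ≈ 1391.4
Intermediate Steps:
a(w) = -3 + w² + w*(8 + w)*(12 + w) (a(w) = (w² + ((w + 12)*(w + 8))*w) - 3 = (w² + ((12 + w)*(8 + w))*w) - 3 = (w² + ((8 + w)*(12 + w))*w) - 3 = (w² + w*(8 + w)*(12 + w)) - 3 = -3 + w² + w*(8 + w)*(12 + w))
G(E, V) = 43/7 (G(E, V) = 6 + (⅐)/1 = 6 + (⅐)*1 = 6 + ⅐ = 43/7)
a(6) - 25*G(6, X(-3, -3)) = (-3 + 6³ + 21*6² + 96*6) - 25*43/7 = (-3 + 216 + 21*36 + 576) - 1075/7 = (-3 + 216 + 756 + 576) - 1075/7 = 1545 - 1075/7 = 9740/7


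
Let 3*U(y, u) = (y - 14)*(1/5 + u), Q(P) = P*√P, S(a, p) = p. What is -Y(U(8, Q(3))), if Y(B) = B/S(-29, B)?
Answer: -1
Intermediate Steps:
Q(P) = P^(3/2)
U(y, u) = (-14 + y)*(⅕ + u)/3 (U(y, u) = ((y - 14)*(1/5 + u))/3 = ((-14 + y)*(⅕ + u))/3 = (-14 + y)*(⅕ + u)/3)
Y(B) = 1 (Y(B) = B/B = 1)
-Y(U(8, Q(3))) = -1*1 = -1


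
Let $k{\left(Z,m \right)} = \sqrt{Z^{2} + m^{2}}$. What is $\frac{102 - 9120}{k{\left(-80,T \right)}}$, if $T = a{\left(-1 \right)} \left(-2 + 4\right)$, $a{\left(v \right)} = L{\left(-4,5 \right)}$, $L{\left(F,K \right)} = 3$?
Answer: $- \frac{4509 \sqrt{1609}}{1609} \approx -112.41$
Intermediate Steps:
$a{\left(v \right)} = 3$
$T = 6$ ($T = 3 \left(-2 + 4\right) = 3 \cdot 2 = 6$)
$\frac{102 - 9120}{k{\left(-80,T \right)}} = \frac{102 - 9120}{\sqrt{\left(-80\right)^{2} + 6^{2}}} = \frac{102 - 9120}{\sqrt{6400 + 36}} = - \frac{9018}{\sqrt{6436}} = - \frac{9018}{2 \sqrt{1609}} = - 9018 \frac{\sqrt{1609}}{3218} = - \frac{4509 \sqrt{1609}}{1609}$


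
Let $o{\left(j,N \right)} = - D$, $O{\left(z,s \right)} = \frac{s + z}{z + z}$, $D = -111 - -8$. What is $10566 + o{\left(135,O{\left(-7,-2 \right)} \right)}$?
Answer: $10669$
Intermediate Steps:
$D = -103$ ($D = -111 + 8 = -103$)
$O{\left(z,s \right)} = \frac{s + z}{2 z}$
$o{\left(j,N \right)} = 103$ ($o{\left(j,N \right)} = \left(-1\right) \left(-103\right) = 103$)
$10566 + o{\left(135,O{\left(-7,-2 \right)} \right)} = 10566 + 103 = 10669$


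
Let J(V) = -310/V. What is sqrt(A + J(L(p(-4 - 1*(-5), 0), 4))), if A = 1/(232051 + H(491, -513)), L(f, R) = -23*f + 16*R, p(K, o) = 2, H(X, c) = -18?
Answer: I*sqrt(8345091440498)/696099 ≈ 4.15*I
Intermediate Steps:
A = 1/232033 (A = 1/(232051 - 18) = 1/232033 ≈ 4.3097e-6)
sqrt(A + J(L(p(-4 - 1*(-5), 0), 4))) = sqrt(1/232033 - 310/(-23*2 + 16*4)) = sqrt(1/232033 - 310/(-46 + 64)) = sqrt(1/232033 - 310/18) = sqrt(1/232033 - 310*1/18) = sqrt(1/232033 - 155/9) = sqrt(-35965106/2088297) = I*sqrt(8345091440498)/696099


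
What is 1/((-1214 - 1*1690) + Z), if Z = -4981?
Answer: -1/7885 ≈ -0.00012682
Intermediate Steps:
1/((-1214 - 1*1690) + Z) = 1/((-1214 - 1*1690) - 4981) = 1/((-1214 - 1690) - 4981) = 1/(-2904 - 4981) = 1/(-7885) = -1/7885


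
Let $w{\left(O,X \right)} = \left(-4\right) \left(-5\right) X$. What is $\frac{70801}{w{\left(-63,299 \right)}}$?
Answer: $\frac{70801}{5980} \approx 11.84$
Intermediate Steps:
$w{\left(O,X \right)} = 20 X$
$\frac{70801}{w{\left(-63,299 \right)}} = \frac{70801}{20 \cdot 299} = \frac{70801}{5980}$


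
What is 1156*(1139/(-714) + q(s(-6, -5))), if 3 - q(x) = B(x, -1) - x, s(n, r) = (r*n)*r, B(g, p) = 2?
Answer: -3655850/21 ≈ -1.7409e+5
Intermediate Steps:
s(n, r) = n*r² (s(n, r) = (n*r)*r = n*r²)
q(x) = 1 + x (q(x) = 3 - (2 - x) = 3 + (-2 + x) = 1 + x)
1156*(1139/(-714) + q(s(-6, -5))) = 1156*(1139/(-714) + (1 - 6*(-5)²)) = 1156*(1139*(-1/714) + (1 - 6*25)) = 1156*(-67/42 + (1 - 150)) = 1156*(-67/42 - 149) = 1156*(-6325/42) = -3655850/21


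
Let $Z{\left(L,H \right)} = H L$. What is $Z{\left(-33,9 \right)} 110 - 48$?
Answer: $-32718$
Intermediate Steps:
$Z{\left(-33,9 \right)} 110 - 48 = 9 \left(-33\right) 110 - 48 = \left(-297\right) 110 - 48 = -32670 - 48 = -32718$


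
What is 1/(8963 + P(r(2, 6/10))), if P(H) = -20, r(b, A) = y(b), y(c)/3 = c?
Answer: 1/8943 ≈ 0.00011182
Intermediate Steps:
y(c) = 3*c
r(b, A) = 3*b
1/(8963 + P(r(2, 6/10))) = 1/(8963 - 20) = 1/8943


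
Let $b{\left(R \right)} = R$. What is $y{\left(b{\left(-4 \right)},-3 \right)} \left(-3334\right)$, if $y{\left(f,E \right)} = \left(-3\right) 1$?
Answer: $10002$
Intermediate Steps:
$y{\left(f,E \right)} = -3$
$y{\left(b{\left(-4 \right)},-3 \right)} \left(-3334\right) = \left(-3\right) \left(-3334\right) = 10002$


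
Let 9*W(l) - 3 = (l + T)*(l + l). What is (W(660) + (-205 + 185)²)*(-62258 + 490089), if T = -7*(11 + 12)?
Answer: 31482799797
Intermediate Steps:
T = -161 (T = -7*23 = -161)
W(l) = ⅓ + 2*l*(-161 + l)/9 (W(l) = ⅓ + ((l - 161)*(l + l))/9 = ⅓ + ((-161 + l)*(2*l))/9 = ⅓ + (2*l*(-161 + l))/9 = ⅓ + 2*l*(-161 + l)/9)
(W(660) + (-205 + 185)²)*(-62258 + 490089) = ((⅓ - 322/9*660 + (2/9)*660²) + (-205 + 185)²)*(-62258 + 490089) = ((⅓ - 70840/3 + (2/9)*435600) + (-20)²)*427831 = ((⅓ - 70840/3 + 96800) + 400)*427831 = (73187 + 400)*427831 = 73587*427831 = 31482799797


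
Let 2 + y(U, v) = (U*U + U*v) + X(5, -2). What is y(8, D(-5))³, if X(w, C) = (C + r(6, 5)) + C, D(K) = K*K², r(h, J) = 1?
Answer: -833237621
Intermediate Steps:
D(K) = K³
X(w, C) = 1 + 2*C (X(w, C) = (C + 1) + C = (1 + C) + C = 1 + 2*C)
y(U, v) = -5 + U² + U*v (y(U, v) = -2 + ((U*U + U*v) + (1 + 2*(-2))) = -2 + ((U² + U*v) + (1 - 4)) = -2 + ((U² + U*v) - 3) = -2 + (-3 + U² + U*v) = -5 + U² + U*v)
y(8, D(-5))³ = (-5 + 8² + 8*(-5)³)³ = (-5 + 64 + 8*(-125))³ = (-5 + 64 - 1000)³ = (-941)³ = -833237621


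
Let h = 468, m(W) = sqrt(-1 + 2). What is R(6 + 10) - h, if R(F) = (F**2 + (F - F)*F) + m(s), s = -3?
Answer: -211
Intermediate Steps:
m(W) = 1 (m(W) = sqrt(1) = 1)
R(F) = 1 + F**2 (R(F) = (F**2 + (F - F)*F) + 1 = (F**2 + 0*F) + 1 = (F**2 + 0) + 1 = F**2 + 1 = 1 + F**2)
R(6 + 10) - h = (1 + (6 + 10)**2) - 1*468 = (1 + 16**2) - 468 = (1 + 256) - 468 = 257 - 468 = -211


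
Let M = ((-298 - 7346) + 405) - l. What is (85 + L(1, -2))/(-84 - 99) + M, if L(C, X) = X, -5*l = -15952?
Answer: -9543316/915 ≈ -10430.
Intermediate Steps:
l = 15952/5 (l = -1/5*(-15952) = 15952/5 ≈ 3190.4)
M = -52147/5 (M = ((-298 - 7346) + 405) - 1*15952/5 = (-7644 + 405) - 15952/5 = -7239 - 15952/5 = -52147/5 ≈ -10429.)
(85 + L(1, -2))/(-84 - 99) + M = (85 - 2)/(-84 - 99) - 52147/5 = 83/(-183) - 52147/5 = -1/183*83 - 52147/5 = -83/183 - 52147/5 = -9543316/915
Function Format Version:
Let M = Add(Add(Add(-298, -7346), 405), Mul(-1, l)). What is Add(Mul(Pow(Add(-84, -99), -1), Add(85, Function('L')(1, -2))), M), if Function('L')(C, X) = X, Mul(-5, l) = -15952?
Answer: Rational(-9543316, 915) ≈ -10430.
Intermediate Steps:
l = Rational(15952, 5) (l = Mul(Rational(-1, 5), -15952) = Rational(15952, 5) ≈ 3190.4)
M = Rational(-52147, 5) (M = Add(Add(Add(-298, -7346), 405), Mul(-1, Rational(15952, 5))) = Add(Add(-7644, 405), Rational(-15952, 5)) = Add(-7239, Rational(-15952, 5)) = Rational(-52147, 5) ≈ -10429.)
Add(Mul(Pow(Add(-84, -99), -1), Add(85, Function('L')(1, -2))), M) = Add(Mul(Pow(Add(-84, -99), -1), Add(85, -2)), Rational(-52147, 5)) = Add(Mul(Pow(-183, -1), 83), Rational(-52147, 5)) = Add(Mul(Rational(-1, 183), 83), Rational(-52147, 5)) = Add(Rational(-83, 183), Rational(-52147, 5)) = Rational(-9543316, 915)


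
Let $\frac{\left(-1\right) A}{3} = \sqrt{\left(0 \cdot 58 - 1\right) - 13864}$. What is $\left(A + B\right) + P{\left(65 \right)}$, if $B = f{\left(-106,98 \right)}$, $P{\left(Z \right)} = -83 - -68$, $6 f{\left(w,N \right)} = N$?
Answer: $\frac{4}{3} - 3 i \sqrt{13865} \approx 1.3333 - 353.25 i$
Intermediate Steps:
$f{\left(w,N \right)} = \frac{N}{6}$
$P{\left(Z \right)} = -15$ ($P{\left(Z \right)} = -83 + 68 = -15$)
$B = \frac{49}{3}$ ($B = \frac{1}{6} \cdot 98 = \frac{49}{3} \approx 16.333$)
$A = - 3 i \sqrt{13865}$ ($A = - 3 \sqrt{\left(0 \cdot 58 - 1\right) - 13864} = - 3 \sqrt{\left(0 - 1\right) - 13864} = - 3 \sqrt{-1 - 13864} = - 3 \sqrt{-13865} = - 3 i \sqrt{13865} \approx - 353.25 i$)
$\left(A + B\right) + P{\left(65 \right)} = \left(- 3 i \sqrt{13865} + \frac{49}{3}\right) - 15 = \left(\frac{49}{3} - 3 i \sqrt{13865}\right) - 15 = \frac{4}{3} - 3 i \sqrt{13865}$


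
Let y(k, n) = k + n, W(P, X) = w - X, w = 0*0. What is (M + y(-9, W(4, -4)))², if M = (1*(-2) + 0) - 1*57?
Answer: 4096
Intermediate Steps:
w = 0
W(P, X) = -X (W(P, X) = 0 - X = -X)
M = -59 (M = (-2 + 0) - 57 = -2 - 57 = -59)
(M + y(-9, W(4, -4)))² = (-59 + (-9 - 1*(-4)))² = (-59 + (-9 + 4))² = (-59 - 5)² = (-64)² = 4096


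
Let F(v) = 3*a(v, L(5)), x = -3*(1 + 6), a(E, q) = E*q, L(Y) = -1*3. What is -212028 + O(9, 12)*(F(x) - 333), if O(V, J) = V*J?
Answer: -227580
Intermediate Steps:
L(Y) = -3
x = -21 (x = -3*7 = -21)
F(v) = -9*v (F(v) = 3*(v*(-3)) = 3*(-3*v) = -9*v)
O(V, J) = J*V
-212028 + O(9, 12)*(F(x) - 333) = -212028 + (12*9)*(-9*(-21) - 333) = -212028 + 108*(189 - 333) = -212028 + 108*(-144) = -212028 - 15552 = -227580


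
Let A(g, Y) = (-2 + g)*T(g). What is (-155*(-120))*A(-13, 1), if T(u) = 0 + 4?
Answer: -1116000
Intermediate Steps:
T(u) = 4
A(g, Y) = -8 + 4*g (A(g, Y) = (-2 + g)*4 = -8 + 4*g)
(-155*(-120))*A(-13, 1) = (-155*(-120))*(-8 + 4*(-13)) = 18600*(-8 - 52) = 18600*(-60) = -1116000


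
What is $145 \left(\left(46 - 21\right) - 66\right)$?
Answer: $-5945$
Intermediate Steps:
$145 \left(\left(46 - 21\right) - 66\right) = 145 \left(25 - 66\right) = 145 \left(-41\right) = -5945$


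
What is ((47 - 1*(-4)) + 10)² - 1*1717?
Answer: 2004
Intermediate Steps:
((47 - 1*(-4)) + 10)² - 1*1717 = ((47 + 4) + 10)² - 1717 = (51 + 10)² - 1717 = 61² - 1717 = 3721 - 1717 = 2004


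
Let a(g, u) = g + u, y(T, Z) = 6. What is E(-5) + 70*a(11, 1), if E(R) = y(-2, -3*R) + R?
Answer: 841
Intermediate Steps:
E(R) = 6 + R
E(-5) + 70*a(11, 1) = (6 - 5) + 70*(11 + 1) = 1 + 70*12 = 1 + 840 = 841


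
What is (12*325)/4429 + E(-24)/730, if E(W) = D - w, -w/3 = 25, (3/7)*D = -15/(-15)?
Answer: 4784264/4849755 ≈ 0.98650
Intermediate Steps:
D = 7/3 (D = 7*(-15/(-15))/3 = 7*(-15*(-1/15))/3 = (7/3)*1 = 7/3 ≈ 2.3333)
w = -75 (w = -3*25 = -75)
E(W) = 232/3 (E(W) = 7/3 - 1*(-75) = 7/3 + 75 = 232/3)
(12*325)/4429 + E(-24)/730 = (12*325)/4429 + (232/3)/730 = 3900*(1/4429) + (232/3)*(1/730) = 3900/4429 + 116/1095 = 4784264/4849755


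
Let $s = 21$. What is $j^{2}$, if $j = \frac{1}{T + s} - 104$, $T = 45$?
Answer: $\frac{47100769}{4356} \approx 10813.0$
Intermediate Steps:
$j = - \frac{6863}{66}$ ($j = \frac{1}{45 + 21} - 104 = \frac{1}{66} - 104 = - \frac{6863}{66} \approx -103.98$)
$j^{2} = \left(- \frac{6863}{66}\right)^{2} = \frac{47100769}{4356}$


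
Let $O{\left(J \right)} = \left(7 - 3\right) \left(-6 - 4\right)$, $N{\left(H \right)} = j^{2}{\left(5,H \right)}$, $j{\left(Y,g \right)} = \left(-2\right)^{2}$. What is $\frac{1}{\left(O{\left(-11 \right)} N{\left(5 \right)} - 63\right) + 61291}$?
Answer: $\frac{1}{60588} \approx 1.6505 \cdot 10^{-5}$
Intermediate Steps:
$j{\left(Y,g \right)} = 4$
$N{\left(H \right)} = 16$ ($N{\left(H \right)} = 4^{2} = 16$)
$O{\left(J \right)} = -40$ ($O{\left(J \right)} = 4 \left(-10\right) = -40$)
$\frac{1}{\left(O{\left(-11 \right)} N{\left(5 \right)} - 63\right) + 61291} = \frac{1}{\left(\left(-40\right) 16 - 63\right) + 61291} = \frac{1}{\left(-640 - 63\right) + 61291} = \frac{1}{-703 + 61291} = \frac{1}{60588}$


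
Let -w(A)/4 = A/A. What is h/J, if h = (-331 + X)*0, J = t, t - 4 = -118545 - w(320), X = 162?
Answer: 0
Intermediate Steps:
w(A) = -4 (w(A) = -4*A/A = -4*1 = -4)
t = -118537 (t = 4 + (-118545 - 1*(-4)) = 4 + (-118545 + 4) = 4 - 118541 = -118537)
J = -118537
h = 0 (h = (-331 + 162)*0 = -169*0 = 0)
h/J = 0/(-118537) = 0*(-1/118537) = 0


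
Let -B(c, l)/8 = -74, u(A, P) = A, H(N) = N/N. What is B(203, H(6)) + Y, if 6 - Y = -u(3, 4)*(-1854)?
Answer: -4964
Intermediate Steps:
H(N) = 1
B(c, l) = 592 (B(c, l) = -8*(-74) = 592)
Y = -5556 (Y = 6 - (-1*3)*(-1854) = 6 - (-3)*(-1854) = 6 - 1*5562 = 6 - 5562 = -5556)
B(203, H(6)) + Y = 592 - 5556 = -4964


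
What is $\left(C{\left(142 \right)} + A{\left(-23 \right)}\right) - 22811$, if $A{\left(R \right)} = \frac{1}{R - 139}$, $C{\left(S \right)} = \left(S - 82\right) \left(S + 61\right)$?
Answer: $- \frac{1722223}{162} \approx -10631.0$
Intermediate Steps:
$C{\left(S \right)} = \left(-82 + S\right) \left(61 + S\right)$
$A{\left(R \right)} = \frac{1}{-139 + R}$
$\left(C{\left(142 \right)} + A{\left(-23 \right)}\right) - 22811 = \left(\left(-5002 + 142^{2} - 2982\right) + \frac{1}{-139 - 23}\right) - 22811 = \left(\left(-5002 + 20164 - 2982\right) + \frac{1}{-162}\right) - 22811 = \left(12180 - \frac{1}{162}\right) - 22811 = \frac{1973159}{162} - 22811 = - \frac{1722223}{162}$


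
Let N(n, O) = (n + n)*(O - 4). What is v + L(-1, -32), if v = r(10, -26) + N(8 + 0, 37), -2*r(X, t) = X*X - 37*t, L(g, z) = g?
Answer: -4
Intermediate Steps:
r(X, t) = -X**2/2 + 37*t/2 (r(X, t) = -(X*X - 37*t)/2 = -(X**2 - 37*t)/2 = -X**2/2 + 37*t/2)
N(n, O) = 2*n*(-4 + O) (N(n, O) = (2*n)*(-4 + O) = 2*n*(-4 + O))
v = -3 (v = (-1/2*10**2 + (37/2)*(-26)) + 2*(8 + 0)*(-4 + 37) = (-1/2*100 - 481) + 2*8*33 = (-50 - 481) + 528 = -531 + 528 = -3)
v + L(-1, -32) = -3 - 1 = -4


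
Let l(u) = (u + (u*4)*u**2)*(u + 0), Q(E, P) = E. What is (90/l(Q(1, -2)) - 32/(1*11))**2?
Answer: 27556/121 ≈ 227.74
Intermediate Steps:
l(u) = u*(u + 4*u**3) (l(u) = (u + (4*u)*u**2)*u = (u + 4*u**3)*u = u*(u + 4*u**3))
(90/l(Q(1, -2)) - 32/(1*11))**2 = (90/(1**2 + 4*1**4) - 32/(1*11))**2 = (90/(1 + 4*1) - 32/11)**2 = (90/(1 + 4) - 32*1/11)**2 = (90/5 - 32/11)**2 = (90*(1/5) - 32/11)**2 = (18 - 32/11)**2 = (166/11)**2 = 27556/121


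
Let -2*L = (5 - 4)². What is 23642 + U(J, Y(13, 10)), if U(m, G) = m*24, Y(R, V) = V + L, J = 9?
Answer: 23858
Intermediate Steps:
L = -½ (L = -(5 - 4)²/2 = -½*1² = -½*1 = -½ ≈ -0.50000)
Y(R, V) = -½ + V (Y(R, V) = V - ½ = -½ + V)
U(m, G) = 24*m
23642 + U(J, Y(13, 10)) = 23642 + 24*9 = 23642 + 216 = 23858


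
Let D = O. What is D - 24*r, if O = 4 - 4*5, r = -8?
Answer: 176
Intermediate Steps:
O = -16 (O = 4 - 20 = -16)
D = -16
D - 24*r = -16 - 24*(-8) = -16 + 192 = 176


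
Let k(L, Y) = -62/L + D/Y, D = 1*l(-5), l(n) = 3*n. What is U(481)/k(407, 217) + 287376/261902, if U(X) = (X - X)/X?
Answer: 143688/130951 ≈ 1.0973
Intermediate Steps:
U(X) = 0 (U(X) = 0/X = 0)
D = -15 (D = 1*(3*(-5)) = 1*(-15) = -15)
k(L, Y) = -62/L - 15/Y
U(481)/k(407, 217) + 287376/261902 = 0/(-62/407 - 15/217) + 287376/261902 = 0/(-62*1/407 - 15*1/217) + 287376*(1/261902) = 0/(-62/407 - 15/217) + 143688/130951 = 0/(-19559/88319) + 143688/130951 = 0*(-88319/19559) + 143688/130951 = 0 + 143688/130951 = 143688/130951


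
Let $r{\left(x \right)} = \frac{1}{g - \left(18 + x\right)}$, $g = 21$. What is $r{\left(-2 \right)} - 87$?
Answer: $- \frac{434}{5} \approx -86.8$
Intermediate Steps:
$r{\left(x \right)} = \frac{1}{3 - x}$ ($r{\left(x \right)} = \frac{1}{21 - \left(18 + x\right)} = \frac{1}{3 - x}$)
$r{\left(-2 \right)} - 87 = - \frac{1}{-3 - 2} - 87 = - \frac{1}{-5} - 87 = \left(-1\right) \left(- \frac{1}{5}\right) - 87 = \frac{1}{5} - 87 = - \frac{434}{5}$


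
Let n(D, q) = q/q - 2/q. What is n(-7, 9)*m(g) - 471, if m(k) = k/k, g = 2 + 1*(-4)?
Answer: -4232/9 ≈ -470.22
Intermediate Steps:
n(D, q) = 1 - 2/q
g = -2 (g = 2 - 4 = -2)
m(k) = 1
n(-7, 9)*m(g) - 471 = ((-2 + 9)/9)*1 - 471 = ((⅑)*7)*1 - 471 = (7/9)*1 - 471 = 7/9 - 471 = -4232/9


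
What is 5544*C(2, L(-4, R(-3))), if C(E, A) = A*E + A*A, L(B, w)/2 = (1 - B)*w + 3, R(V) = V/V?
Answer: 1596672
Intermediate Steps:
R(V) = 1
L(B, w) = 6 + 2*w*(1 - B) (L(B, w) = 2*((1 - B)*w + 3) = 2*(w*(1 - B) + 3) = 2*(3 + w*(1 - B)) = 6 + 2*w*(1 - B))
C(E, A) = A² + A*E (C(E, A) = A*E + A² = A² + A*E)
5544*C(2, L(-4, R(-3))) = 5544*((6 + 2*1 - 2*(-4)*1)*((6 + 2*1 - 2*(-4)*1) + 2)) = 5544*((6 + 2 + 8)*((6 + 2 + 8) + 2)) = 5544*(16*(16 + 2)) = 5544*(16*18) = 5544*288 = 1596672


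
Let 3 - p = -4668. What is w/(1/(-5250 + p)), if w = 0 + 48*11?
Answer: -305712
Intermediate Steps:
p = 4671 (p = 3 - 1*(-4668) = 3 + 4668 = 4671)
w = 528 (w = 0 + 528 = 528)
w/(1/(-5250 + p)) = 528/(1/(-5250 + 4671)) = 528/(1/(-579)) = 528/(-1/579) = 528*(-579) = -305712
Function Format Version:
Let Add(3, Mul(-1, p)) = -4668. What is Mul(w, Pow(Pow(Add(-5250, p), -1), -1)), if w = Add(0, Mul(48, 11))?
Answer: -305712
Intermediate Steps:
p = 4671 (p = Add(3, Mul(-1, -4668)) = Add(3, 4668) = 4671)
w = 528 (w = Add(0, 528) = 528)
Mul(w, Pow(Pow(Add(-5250, p), -1), -1)) = Mul(528, Pow(Pow(Add(-5250, 4671), -1), -1)) = Mul(528, Pow(Pow(-579, -1), -1)) = Mul(528, Pow(Rational(-1, 579), -1)) = Mul(528, -579) = -305712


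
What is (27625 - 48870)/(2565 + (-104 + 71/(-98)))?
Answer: -2082010/241107 ≈ -8.6352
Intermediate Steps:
(27625 - 48870)/(2565 + (-104 + 71/(-98))) = -21245/(2565 + (-104 - 1/98*71)) = -21245/(2565 + (-104 - 71/98)) = -21245/(2565 - 10263/98) = -21245/241107/98 = -21245*98/241107 = -2082010/241107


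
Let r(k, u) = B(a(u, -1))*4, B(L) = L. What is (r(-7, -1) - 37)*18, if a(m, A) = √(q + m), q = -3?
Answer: -666 + 144*I ≈ -666.0 + 144.0*I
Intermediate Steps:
a(m, A) = √(-3 + m)
r(k, u) = 4*√(-3 + u) (r(k, u) = √(-3 + u)*4 = 4*√(-3 + u))
(r(-7, -1) - 37)*18 = (4*√(-3 - 1) - 37)*18 = (4*√(-4) - 37)*18 = (4*(2*I) - 37)*18 = (8*I - 37)*18 = (-37 + 8*I)*18 = -666 + 144*I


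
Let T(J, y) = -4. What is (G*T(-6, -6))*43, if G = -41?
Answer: 7052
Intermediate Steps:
(G*T(-6, -6))*43 = -41*(-4)*43 = 164*43 = 7052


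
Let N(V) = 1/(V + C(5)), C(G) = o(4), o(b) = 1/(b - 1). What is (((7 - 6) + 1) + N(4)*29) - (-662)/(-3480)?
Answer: 192317/22620 ≈ 8.5021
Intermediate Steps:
o(b) = 1/(-1 + b)
C(G) = ⅓ (C(G) = 1/(-1 + 4) = 1/3 = ⅓)
N(V) = 1/(⅓ + V) (N(V) = 1/(V + ⅓) = 1/(⅓ + V))
(((7 - 6) + 1) + N(4)*29) - (-662)/(-3480) = (((7 - 6) + 1) + (3/(1 + 3*4))*29) - (-662)/(-3480) = ((1 + 1) + (3/(1 + 12))*29) - (-662)*(-1)/3480 = (2 + (3/13)*29) - 1*331/1740 = (2 + (3*(1/13))*29) - 331/1740 = (2 + (3/13)*29) - 331/1740 = (2 + 87/13) - 331/1740 = 113/13 - 331/1740 = 192317/22620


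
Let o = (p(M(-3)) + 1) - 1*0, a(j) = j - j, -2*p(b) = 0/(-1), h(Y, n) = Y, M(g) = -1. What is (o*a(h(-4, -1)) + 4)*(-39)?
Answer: -156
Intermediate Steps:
p(b) = 0 (p(b) = -0/(-1) = -0*(-1) = -½*0 = 0)
a(j) = 0
o = 1 (o = (0 + 1) - 1*0 = 1 + 0 = 1)
(o*a(h(-4, -1)) + 4)*(-39) = (1*0 + 4)*(-39) = (0 + 4)*(-39) = 4*(-39) = -156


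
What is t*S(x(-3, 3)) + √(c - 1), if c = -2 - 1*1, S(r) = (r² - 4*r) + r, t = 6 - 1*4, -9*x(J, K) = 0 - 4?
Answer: -184/81 + 2*I ≈ -2.2716 + 2.0*I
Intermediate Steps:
x(J, K) = 4/9 (x(J, K) = -(0 - 4)/9 = -⅑*(-4) = 4/9)
t = 2 (t = 6 - 4 = 2)
S(r) = r² - 3*r
c = -3 (c = -2 - 1 = -3)
t*S(x(-3, 3)) + √(c - 1) = 2*(4*(-3 + 4/9)/9) + √(-3 - 1) = 2*((4/9)*(-23/9)) + √(-4) = 2*(-92/81) + 2*I = -184/81 + 2*I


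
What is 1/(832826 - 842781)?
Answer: -1/9955 ≈ -0.00010045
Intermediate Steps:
1/(832826 - 842781) = 1/(-9955) = -1/9955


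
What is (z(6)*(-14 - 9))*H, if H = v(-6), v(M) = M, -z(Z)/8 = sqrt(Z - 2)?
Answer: -2208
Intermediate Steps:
z(Z) = -8*sqrt(-2 + Z) (z(Z) = -8*sqrt(Z - 2) = -8*sqrt(-2 + Z))
H = -6
(z(6)*(-14 - 9))*H = ((-8*sqrt(-2 + 6))*(-14 - 9))*(-6) = (-8*sqrt(4)*(-23))*(-6) = (-8*2*(-23))*(-6) = -16*(-23)*(-6) = 368*(-6) = -2208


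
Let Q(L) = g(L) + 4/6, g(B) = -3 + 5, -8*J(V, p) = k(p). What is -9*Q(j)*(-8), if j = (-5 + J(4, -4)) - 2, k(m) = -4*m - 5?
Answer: 192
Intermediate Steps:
k(m) = -5 - 4*m
J(V, p) = 5/8 + p/2 (J(V, p) = -(-5 - 4*p)/8 = 5/8 + p/2)
g(B) = 2
j = -67/8 (j = (-5 + (5/8 + (½)*(-4))) - 2 = (-5 + (5/8 - 2)) - 2 = (-5 - 11/8) - 2 = -51/8 - 2 = -67/8 ≈ -8.3750)
Q(L) = 8/3 (Q(L) = 2 + 4/6 = 2 + 4*(⅙) = 2 + ⅔ = 8/3)
-9*Q(j)*(-8) = -9*8/3*(-8) = -24*(-8) = 192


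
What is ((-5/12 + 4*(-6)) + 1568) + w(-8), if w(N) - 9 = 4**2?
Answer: 18823/12 ≈ 1568.6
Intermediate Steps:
w(N) = 25 (w(N) = 9 + 4**2 = 9 + 16 = 25)
((-5/12 + 4*(-6)) + 1568) + w(-8) = ((-5/12 + 4*(-6)) + 1568) + 25 = ((-5*1/12 - 24) + 1568) + 25 = ((-5/12 - 24) + 1568) + 25 = (-293/12 + 1568) + 25 = 18523/12 + 25 = 18823/12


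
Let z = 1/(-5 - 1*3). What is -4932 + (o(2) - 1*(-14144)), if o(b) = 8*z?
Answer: 9211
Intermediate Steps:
z = -⅛ (z = 1/(-5 - 3) = 1/(-8) = -⅛ ≈ -0.12500)
o(b) = -1 (o(b) = 8*(-⅛) = -1)
-4932 + (o(2) - 1*(-14144)) = -4932 + (-1 - 1*(-14144)) = -4932 + (-1 + 14144) = -4932 + 14143 = 9211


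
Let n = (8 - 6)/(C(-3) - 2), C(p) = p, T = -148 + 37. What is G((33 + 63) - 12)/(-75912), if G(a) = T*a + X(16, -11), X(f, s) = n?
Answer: 23311/189780 ≈ 0.12283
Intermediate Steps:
T = -111
n = -⅖ (n = (8 - 6)/(-3 - 2) = 2/(-5) = 2*(-⅕) = -⅖ ≈ -0.40000)
X(f, s) = -⅖
G(a) = -⅖ - 111*a (G(a) = -111*a - ⅖ = -⅖ - 111*a)
G((33 + 63) - 12)/(-75912) = (-⅖ - 111*((33 + 63) - 12))/(-75912) = (-⅖ - 111*(96 - 12))*(-1/75912) = (-⅖ - 111*84)*(-1/75912) = (-⅖ - 9324)*(-1/75912) = -46622/5*(-1/75912) = 23311/189780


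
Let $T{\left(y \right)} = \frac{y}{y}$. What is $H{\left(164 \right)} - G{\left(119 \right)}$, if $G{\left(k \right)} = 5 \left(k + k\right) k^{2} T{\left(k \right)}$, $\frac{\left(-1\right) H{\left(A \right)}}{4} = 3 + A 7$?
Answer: $-16856194$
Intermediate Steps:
$H{\left(A \right)} = -12 - 28 A$ ($H{\left(A \right)} = - 4 \left(3 + A 7\right) = - 4 \left(3 + 7 A\right) = -12 - 28 A$)
$T{\left(y \right)} = 1$
$G{\left(k \right)} = 10 k^{3}$ ($G{\left(k \right)} = 5 \left(k + k\right) k^{2} \cdot 1 = 5 \cdot 2 k k^{2} \cdot 1 = 10 k k^{2} \cdot 1 = 10 k^{3} \cdot 1 = 10 k^{3}$)
$H{\left(164 \right)} - G{\left(119 \right)} = \left(-12 - 4592\right) - 10 \cdot 119^{3} = \left(-12 - 4592\right) - 10 \cdot 1685159 = -4604 - 16851590 = -16856194$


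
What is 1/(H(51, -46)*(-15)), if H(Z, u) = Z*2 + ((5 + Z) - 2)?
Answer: -1/2340 ≈ -0.00042735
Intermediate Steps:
H(Z, u) = 3 + 3*Z (H(Z, u) = 2*Z + (3 + Z) = 3 + 3*Z)
1/(H(51, -46)*(-15)) = 1/((3 + 3*51)*(-15)) = 1/((3 + 153)*(-15)) = 1/(156*(-15)) = 1/(-2340) = -1/2340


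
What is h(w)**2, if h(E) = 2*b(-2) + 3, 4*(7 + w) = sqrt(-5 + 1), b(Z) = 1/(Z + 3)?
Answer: 25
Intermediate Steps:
b(Z) = 1/(3 + Z)
w = -7 + I/2 (w = -7 + sqrt(-5 + 1)/4 = -7 + sqrt(-4)/4 = -7 + (2*I)/4 = -7 + I/2 ≈ -7.0 + 0.5*I)
h(E) = 5 (h(E) = 2/(3 - 2) + 3 = 2/1 + 3 = 2*1 + 3 = 2 + 3 = 5)
h(w)**2 = 5**2 = 25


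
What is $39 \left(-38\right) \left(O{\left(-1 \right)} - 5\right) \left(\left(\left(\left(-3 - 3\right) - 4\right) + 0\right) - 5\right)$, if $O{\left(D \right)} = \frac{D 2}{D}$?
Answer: $-66690$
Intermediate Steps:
$O{\left(D \right)} = 2$ ($O{\left(D \right)} = \frac{2 D}{D} = 2$)
$39 \left(-38\right) \left(O{\left(-1 \right)} - 5\right) \left(\left(\left(\left(-3 - 3\right) - 4\right) + 0\right) - 5\right) = 39 \left(-38\right) \left(2 - 5\right) \left(\left(\left(\left(-3 - 3\right) - 4\right) + 0\right) - 5\right) = - 1482 \left(- 3 \left(\left(\left(-6 - 4\right) + 0\right) - 5\right)\right) = - 1482 \left(- 3 \left(\left(-10 + 0\right) - 5\right)\right) = - 1482 \left(- 3 \left(-10 - 5\right)\right) = - 1482 \left(\left(-3\right) \left(-15\right)\right) = \left(-1482\right) 45 = -66690$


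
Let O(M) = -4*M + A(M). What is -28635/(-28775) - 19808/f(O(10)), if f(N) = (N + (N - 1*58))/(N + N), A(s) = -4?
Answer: -5015363689/420115 ≈ -11938.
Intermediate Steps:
O(M) = -4 - 4*M (O(M) = -4*M - 4 = -4 - 4*M)
f(N) = (-58 + 2*N)/(2*N) (f(N) = (N + (N - 58))/((2*N)) = (N + (-58 + N))*(1/(2*N)) = (-58 + 2*N)*(1/(2*N)) = (-58 + 2*N)/(2*N))
-28635/(-28775) - 19808/f(O(10)) = -28635/(-28775) - 19808*(-4 - 4*10)/(-29 + (-4 - 4*10)) = -28635*(-1/28775) - 19808*(-4 - 40)/(-29 + (-4 - 40)) = 5727/5755 - 19808*(-44/(-29 - 44)) = 5727/5755 - 19808/((-1/44*(-73))) = 5727/5755 - 19808/73/44 = 5727/5755 - 19808*44/73 = 5727/5755 - 871552/73 = -5015363689/420115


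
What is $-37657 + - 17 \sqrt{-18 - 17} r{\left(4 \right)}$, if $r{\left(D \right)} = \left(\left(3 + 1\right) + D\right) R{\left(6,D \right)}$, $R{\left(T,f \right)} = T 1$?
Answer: $-37657 - 816 i \sqrt{35} \approx -37657.0 - 4827.5 i$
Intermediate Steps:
$R{\left(T,f \right)} = T$
$r{\left(D \right)} = 24 + 6 D$ ($r{\left(D \right)} = \left(\left(3 + 1\right) + D\right) 6 = \left(4 + D\right) 6 = 24 + 6 D$)
$-37657 + - 17 \sqrt{-18 - 17} r{\left(4 \right)} = -37657 + - 17 \sqrt{-18 - 17} \left(24 + 6 \cdot 4\right) = -37657 + - 17 \sqrt{-35} \left(24 + 24\right) = -37657 + - 17 i \sqrt{35} \cdot 48 = -37657 - 816 i \sqrt{35}$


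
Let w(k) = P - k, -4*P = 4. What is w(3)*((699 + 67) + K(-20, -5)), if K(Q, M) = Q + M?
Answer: -2964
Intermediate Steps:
K(Q, M) = M + Q
P = -1 (P = -¼*4 = -1)
w(k) = -1 - k
w(3)*((699 + 67) + K(-20, -5)) = (-1 - 1*3)*((699 + 67) + (-5 - 20)) = (-1 - 3)*(766 - 25) = -4*741 = -2964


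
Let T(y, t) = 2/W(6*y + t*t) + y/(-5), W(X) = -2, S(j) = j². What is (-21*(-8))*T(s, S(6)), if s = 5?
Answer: -336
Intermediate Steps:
T(y, t) = -1 - y/5 (T(y, t) = 2/(-2) + y/(-5) = 2*(-½) + y*(-⅕) = -1 - y/5)
(-21*(-8))*T(s, S(6)) = (-21*(-8))*(-1 - ⅕*5) = 168*(-1 - 1) = 168*(-2) = -336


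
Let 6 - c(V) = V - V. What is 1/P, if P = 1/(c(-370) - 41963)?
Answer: -41957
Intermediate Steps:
c(V) = 6 (c(V) = 6 - (V - V) = 6 - 1*0 = 6 + 0 = 6)
P = -1/41957 (P = 1/(6 - 41963) = 1/(-41957) = -1/41957 ≈ -2.3834e-5)
1/P = 1/(-1/41957) = -41957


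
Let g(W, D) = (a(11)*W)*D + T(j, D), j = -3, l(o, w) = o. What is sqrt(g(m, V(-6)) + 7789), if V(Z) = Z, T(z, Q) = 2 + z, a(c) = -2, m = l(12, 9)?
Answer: 2*sqrt(1983) ≈ 89.062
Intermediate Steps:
m = 12
g(W, D) = -1 - 2*D*W (g(W, D) = (-2*W)*D + (2 - 3) = -2*D*W - 1 = -1 - 2*D*W)
sqrt(g(m, V(-6)) + 7789) = sqrt((-1 - 2*(-6)*12) + 7789) = sqrt((-1 + 144) + 7789) = sqrt(143 + 7789) = sqrt(7932) = 2*sqrt(1983)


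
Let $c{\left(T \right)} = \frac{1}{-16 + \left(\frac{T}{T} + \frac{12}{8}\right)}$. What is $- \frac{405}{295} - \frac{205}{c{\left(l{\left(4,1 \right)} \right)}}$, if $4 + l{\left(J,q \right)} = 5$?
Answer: $\frac{326403}{118} \approx 2766.1$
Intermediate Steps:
$l{\left(J,q \right)} = 1$ ($l{\left(J,q \right)} = -4 + 5 = 1$)
$c{\left(T \right)} = - \frac{2}{27}$ ($c{\left(T \right)} = \frac{1}{-16 + \left(1 + 12 \cdot \frac{1}{8}\right)} = \frac{1}{-16 + \left(1 + \frac{3}{2}\right)} = \frac{1}{-16 + \frac{5}{2}} = \frac{1}{- \frac{27}{2}} = - \frac{2}{27}$)
$- \frac{405}{295} - \frac{205}{c{\left(l{\left(4,1 \right)} \right)}} = - \frac{405}{295} - \frac{205}{- \frac{2}{27}} = \left(-405\right) \frac{1}{295} - - \frac{5535}{2} = - \frac{81}{59} + \frac{5535}{2} = \frac{326403}{118}$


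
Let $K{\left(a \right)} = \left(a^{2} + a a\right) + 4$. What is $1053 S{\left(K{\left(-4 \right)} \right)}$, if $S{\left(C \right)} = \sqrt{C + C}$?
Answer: $6318 \sqrt{2} \approx 8935.0$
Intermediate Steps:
$K{\left(a \right)} = 4 + 2 a^{2}$ ($K{\left(a \right)} = \left(a^{2} + a^{2}\right) + 4 = 2 a^{2} + 4 = 4 + 2 a^{2}$)
$S{\left(C \right)} = \sqrt{2} \sqrt{C}$ ($S{\left(C \right)} = \sqrt{2 C} = \sqrt{2} \sqrt{C}$)
$1053 S{\left(K{\left(-4 \right)} \right)} = 1053 \sqrt{2} \sqrt{4 + 2 \left(-4\right)^{2}} = 1053 \sqrt{2} \sqrt{4 + 2 \cdot 16} = 1053 \sqrt{2} \sqrt{4 + 32} = 1053 \sqrt{2} \sqrt{36} = 1053 \sqrt{2} \cdot 6 = 1053 \cdot 6 \sqrt{2} = 6318 \sqrt{2}$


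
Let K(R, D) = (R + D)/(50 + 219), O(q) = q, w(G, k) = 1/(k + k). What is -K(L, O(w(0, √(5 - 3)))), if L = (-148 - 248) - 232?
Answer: 628/269 - √2/1076 ≈ 2.3333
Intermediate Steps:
w(G, k) = 1/(2*k)
L = -628 (L = -396 - 232 = -628)
K(R, D) = D/269 + R/269 (K(R, D) = (D + R)/269 = (D + R)*(1/269) = D/269 + R/269)
-K(L, O(w(0, √(5 - 3)))) = -((1/(2*(√(5 - 3))))/269 + (1/269)*(-628)) = -((1/(2*(√2)))/269 - 628/269) = -(((√2/2)/2)/269 - 628/269) = -((√2/4)/269 - 628/269) = -(√2/1076 - 628/269) = -(-628/269 + √2/1076) = 628/269 - √2/1076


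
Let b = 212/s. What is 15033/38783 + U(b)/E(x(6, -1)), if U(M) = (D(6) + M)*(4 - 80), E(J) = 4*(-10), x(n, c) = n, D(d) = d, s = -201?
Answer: 381336034/38976915 ≈ 9.7836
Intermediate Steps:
E(J) = -40
b = -212/201 (b = 212/(-201) = 212*(-1/201) = -212/201 ≈ -1.0547)
U(M) = -456 - 76*M (U(M) = (6 + M)*(4 - 80) = (6 + M)*(-76) = -456 - 76*M)
15033/38783 + U(b)/E(x(6, -1)) = 15033/38783 + (-456 - 76*(-212/201))/(-40) = 15033*(1/38783) + (-456 + 16112/201)*(-1/40) = 15033/38783 - 75544/201*(-1/40) = 15033/38783 + 9443/1005 = 381336034/38976915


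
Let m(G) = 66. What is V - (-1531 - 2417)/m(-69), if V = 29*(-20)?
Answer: -5722/11 ≈ -520.18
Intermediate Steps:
V = -580
V - (-1531 - 2417)/m(-69) = -580 - (-1531 - 2417)/66 = -580 - (-3948)/66 = -580 - 1*(-658/11) = -580 + 658/11 = -5722/11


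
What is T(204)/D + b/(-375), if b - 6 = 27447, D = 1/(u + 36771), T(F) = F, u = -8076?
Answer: 731713349/125 ≈ 5.8537e+6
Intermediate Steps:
D = 1/28695 (D = 1/(-8076 + 36771) = 1/28695 ≈ 3.4849e-5)
b = 27453 (b = 6 + 27447 = 27453)
T(204)/D + b/(-375) = 204/(1/28695) + 27453/(-375) = 204*28695 + 27453*(-1/375) = 5853780 - 9151/125 = 731713349/125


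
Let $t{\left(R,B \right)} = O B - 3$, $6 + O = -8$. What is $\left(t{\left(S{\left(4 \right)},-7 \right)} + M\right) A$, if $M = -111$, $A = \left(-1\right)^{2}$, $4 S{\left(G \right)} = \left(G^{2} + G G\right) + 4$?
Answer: $-16$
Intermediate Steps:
$O = -14$ ($O = -6 - 8 = -14$)
$S{\left(G \right)} = 1 + \frac{G^{2}}{2}$ ($S{\left(G \right)} = \frac{\left(G^{2} + G G\right) + 4}{4} = \frac{\left(G^{2} + G^{2}\right) + 4}{4} = \frac{2 G^{2} + 4}{4} = \frac{4 + 2 G^{2}}{4} = 1 + \frac{G^{2}}{2}$)
$t{\left(R,B \right)} = -3 - 14 B$ ($t{\left(R,B \right)} = - 14 B - 3 = -3 - 14 B$)
$A = 1$
$\left(t{\left(S{\left(4 \right)},-7 \right)} + M\right) A = \left(\left(-3 - -98\right) - 111\right) 1 = \left(\left(-3 + 98\right) - 111\right) 1 = \left(95 - 111\right) 1 = \left(-16\right) 1 = -16$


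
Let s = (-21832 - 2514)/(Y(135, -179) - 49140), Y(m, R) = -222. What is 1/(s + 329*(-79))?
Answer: -24681/641471698 ≈ -3.8476e-5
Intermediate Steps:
s = 12173/24681 (s = (-21832 - 2514)/(-222 - 49140) = -24346/(-49362) = -24346*(-1/49362) = 12173/24681 ≈ 0.49321)
1/(s + 329*(-79)) = 1/(12173/24681 + 329*(-79)) = 1/(12173/24681 - 25991) = 1/(-641471698/24681) = -24681/641471698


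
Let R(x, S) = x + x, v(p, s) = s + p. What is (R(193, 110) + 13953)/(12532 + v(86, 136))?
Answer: 14339/12754 ≈ 1.1243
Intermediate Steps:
v(p, s) = p + s
R(x, S) = 2*x
(R(193, 110) + 13953)/(12532 + v(86, 136)) = (2*193 + 13953)/(12532 + (86 + 136)) = (386 + 13953)/(12532 + 222) = 14339/12754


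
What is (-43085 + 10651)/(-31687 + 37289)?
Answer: -16217/2801 ≈ -5.7897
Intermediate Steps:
(-43085 + 10651)/(-31687 + 37289) = -32434/5602 = -32434*1/5602 = -16217/2801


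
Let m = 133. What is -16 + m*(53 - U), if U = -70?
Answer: 16343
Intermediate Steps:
-16 + m*(53 - U) = -16 + 133*(53 - 1*(-70)) = -16 + 133*(53 + 70) = -16 + 133*123 = -16 + 16359 = 16343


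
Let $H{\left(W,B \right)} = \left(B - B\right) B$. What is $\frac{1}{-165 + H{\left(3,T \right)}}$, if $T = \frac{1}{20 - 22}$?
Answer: $- \frac{1}{165} \approx -0.0060606$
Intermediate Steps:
$T = - \frac{1}{2}$ ($T = \frac{1}{-2} = - \frac{1}{2} \approx -0.5$)
$H{\left(W,B \right)} = 0$ ($H{\left(W,B \right)} = 0 B = 0$)
$\frac{1}{-165 + H{\left(3,T \right)}} = \frac{1}{-165 + 0} = \frac{1}{-165} = - \frac{1}{165}$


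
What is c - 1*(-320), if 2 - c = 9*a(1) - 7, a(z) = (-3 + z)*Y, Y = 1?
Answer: 347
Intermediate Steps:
a(z) = -3 + z (a(z) = (-3 + z)*1 = -3 + z)
c = 27 (c = 2 - (9*(-3 + 1) - 7) = 2 - (9*(-2) - 7) = 2 - (-18 - 7) = 2 - 1*(-25) = 2 + 25 = 27)
c - 1*(-320) = 27 - 1*(-320) = 27 + 320 = 347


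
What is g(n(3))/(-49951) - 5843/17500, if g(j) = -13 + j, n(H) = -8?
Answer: -291496193/874142500 ≈ -0.33347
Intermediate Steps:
g(n(3))/(-49951) - 5843/17500 = (-13 - 8)/(-49951) - 5843/17500 = -21*(-1/49951) - 5843*1/17500 = 21/49951 - 5843/17500 = -291496193/874142500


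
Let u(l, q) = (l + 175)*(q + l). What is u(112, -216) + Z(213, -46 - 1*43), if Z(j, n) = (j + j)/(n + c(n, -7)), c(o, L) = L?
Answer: -477639/16 ≈ -29852.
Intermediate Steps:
u(l, q) = (175 + l)*(l + q)
Z(j, n) = 2*j/(-7 + n) (Z(j, n) = (j + j)/(n - 7) = (2*j)/(-7 + n) = 2*j/(-7 + n))
u(112, -216) + Z(213, -46 - 1*43) = (112² + 175*112 + 175*(-216) + 112*(-216)) + 2*213/(-7 + (-46 - 1*43)) = (12544 + 19600 - 37800 - 24192) + 2*213/(-7 + (-46 - 43)) = -29848 + 2*213/(-7 - 89) = -29848 + 2*213/(-96) = -29848 + 2*213*(-1/96) = -29848 - 71/16 = -477639/16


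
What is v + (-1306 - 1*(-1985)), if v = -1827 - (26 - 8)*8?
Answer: -1292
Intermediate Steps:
v = -1971 (v = -1827 - 18*8 = -1827 - 1*144 = -1827 - 144 = -1971)
v + (-1306 - 1*(-1985)) = -1971 + (-1306 - 1*(-1985)) = -1971 + (-1306 + 1985) = -1971 + 679 = -1292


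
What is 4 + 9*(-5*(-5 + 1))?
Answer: 184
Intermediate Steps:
4 + 9*(-5*(-5 + 1)) = 4 + 9*(-5*(-4)) = 4 + 9*(-1*(-20)) = 4 + 9*20 = 4 + 180 = 184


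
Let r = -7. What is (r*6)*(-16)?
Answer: 672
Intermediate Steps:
(r*6)*(-16) = -7*6*(-16) = -42*(-16) = 672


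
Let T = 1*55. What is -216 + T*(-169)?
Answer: -9511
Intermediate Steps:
T = 55
-216 + T*(-169) = -216 + 55*(-169) = -216 - 9295 = -9511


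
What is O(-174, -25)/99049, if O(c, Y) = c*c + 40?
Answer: 30316/99049 ≈ 0.30607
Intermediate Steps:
O(c, Y) = 40 + c**2 (O(c, Y) = c**2 + 40 = 40 + c**2)
O(-174, -25)/99049 = (40 + (-174)**2)/99049 = (40 + 30276)*(1/99049) = 30316*(1/99049) = 30316/99049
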